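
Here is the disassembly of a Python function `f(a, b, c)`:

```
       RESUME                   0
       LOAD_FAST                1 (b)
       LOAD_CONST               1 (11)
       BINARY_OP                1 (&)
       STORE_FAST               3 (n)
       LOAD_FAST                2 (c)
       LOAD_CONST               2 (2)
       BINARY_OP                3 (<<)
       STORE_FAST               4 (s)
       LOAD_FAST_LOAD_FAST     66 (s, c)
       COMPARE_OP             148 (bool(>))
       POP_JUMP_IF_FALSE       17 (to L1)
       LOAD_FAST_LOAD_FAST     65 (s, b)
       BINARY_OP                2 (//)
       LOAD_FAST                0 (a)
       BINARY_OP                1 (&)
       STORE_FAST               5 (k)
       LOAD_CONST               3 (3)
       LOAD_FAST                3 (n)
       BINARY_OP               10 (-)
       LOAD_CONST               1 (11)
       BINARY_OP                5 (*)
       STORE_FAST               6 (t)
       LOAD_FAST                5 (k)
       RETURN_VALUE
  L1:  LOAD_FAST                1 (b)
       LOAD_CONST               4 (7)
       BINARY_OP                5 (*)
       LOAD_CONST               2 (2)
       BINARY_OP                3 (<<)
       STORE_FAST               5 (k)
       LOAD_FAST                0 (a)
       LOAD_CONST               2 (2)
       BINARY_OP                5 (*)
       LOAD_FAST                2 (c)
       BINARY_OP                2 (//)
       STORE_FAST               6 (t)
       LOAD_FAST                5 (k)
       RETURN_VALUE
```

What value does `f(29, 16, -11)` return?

448

LOAD_FAST b → push 16. Stack: [16]
LOAD_CONST → push 11. Stack: [16, 11]
BINARY_OP & → 16 & 11 = 0. Stack: [0]
STORE_FAST n → n=0. Stack: []
LOAD_FAST c → push -11. Stack: [-11]
LOAD_CONST → push 2. Stack: [-11, 2]
BINARY_OP << → -11 << 2 = -44. Stack: [-44]
STORE_FAST s → s=-44. Stack: []
LOAD_FAST_LOAD_FAST s,c → push -44,-11. Stack: [-44, -11]
COMPARE_OP bool(>) → -44 vs -11 = False. Stack: [False]
POP_JUMP_IF_FALSE → pop False; jump. Stack: []
LOAD_FAST b → push 16. Stack: [16]
LOAD_CONST → push 7. Stack: [16, 7]
BINARY_OP * → 16 * 7 = 112. Stack: [112]
LOAD_CONST → push 2. Stack: [112, 2]
BINARY_OP << → 112 << 2 = 448. Stack: [448]
STORE_FAST k → k=448. Stack: []
LOAD_FAST a → push 29. Stack: [29]
LOAD_CONST → push 2. Stack: [29, 2]
BINARY_OP * → 29 * 2 = 58. Stack: [58]
LOAD_FAST c → push -11. Stack: [58, -11]
BINARY_OP // → 58 // -11 = -6. Stack: [-6]
STORE_FAST t → t=-6. Stack: []
LOAD_FAST k → push 448. Stack: [448]
RETURN_VALUE → return 448.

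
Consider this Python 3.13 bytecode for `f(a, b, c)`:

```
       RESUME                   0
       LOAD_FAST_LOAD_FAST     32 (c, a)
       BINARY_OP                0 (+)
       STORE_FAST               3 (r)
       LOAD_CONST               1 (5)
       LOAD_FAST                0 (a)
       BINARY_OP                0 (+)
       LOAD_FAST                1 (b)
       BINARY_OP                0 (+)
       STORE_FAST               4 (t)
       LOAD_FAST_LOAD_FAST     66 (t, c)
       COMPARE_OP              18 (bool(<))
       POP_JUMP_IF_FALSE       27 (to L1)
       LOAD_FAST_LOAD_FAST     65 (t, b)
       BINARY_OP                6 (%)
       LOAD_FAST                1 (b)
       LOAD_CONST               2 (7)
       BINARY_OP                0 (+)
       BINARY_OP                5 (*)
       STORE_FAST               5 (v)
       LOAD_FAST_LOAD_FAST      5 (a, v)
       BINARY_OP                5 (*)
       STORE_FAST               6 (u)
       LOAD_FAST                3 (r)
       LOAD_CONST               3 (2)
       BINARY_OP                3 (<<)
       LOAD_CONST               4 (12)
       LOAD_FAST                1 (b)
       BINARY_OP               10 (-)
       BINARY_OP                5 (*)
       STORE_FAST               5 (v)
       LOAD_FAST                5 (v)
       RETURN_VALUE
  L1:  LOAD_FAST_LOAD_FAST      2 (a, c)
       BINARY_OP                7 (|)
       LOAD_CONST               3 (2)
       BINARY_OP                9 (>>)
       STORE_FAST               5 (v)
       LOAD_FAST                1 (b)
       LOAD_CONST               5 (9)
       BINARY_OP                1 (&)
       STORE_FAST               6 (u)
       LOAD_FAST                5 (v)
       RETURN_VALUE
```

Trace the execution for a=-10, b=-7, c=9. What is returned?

LOAD_FAST_LOAD_FAST c,a → push 9,-10. Stack: [9, -10]
BINARY_OP + → 9 + -10 = -1. Stack: [-1]
STORE_FAST r → r=-1. Stack: []
LOAD_CONST → push 5. Stack: [5]
LOAD_FAST a → push -10. Stack: [5, -10]
BINARY_OP + → 5 + -10 = -5. Stack: [-5]
LOAD_FAST b → push -7. Stack: [-5, -7]
BINARY_OP + → -5 + -7 = -12. Stack: [-12]
STORE_FAST t → t=-12. Stack: []
LOAD_FAST_LOAD_FAST t,c → push -12,9. Stack: [-12, 9]
COMPARE_OP bool(<) → -12 vs 9 = True. Stack: [True]
POP_JUMP_IF_FALSE → pop True; no jump. Stack: []
LOAD_FAST_LOAD_FAST t,b → push -12,-7. Stack: [-12, -7]
BINARY_OP % → -12 % -7 = -5. Stack: [-5]
LOAD_FAST b → push -7. Stack: [-5, -7]
LOAD_CONST → push 7. Stack: [-5, -7, 7]
BINARY_OP + → -7 + 7 = 0. Stack: [-5, 0]
BINARY_OP * → -5 * 0 = 0. Stack: [0]
STORE_FAST v → v=0. Stack: []
LOAD_FAST_LOAD_FAST a,v → push -10,0. Stack: [-10, 0]
BINARY_OP * → -10 * 0 = 0. Stack: [0]
STORE_FAST u → u=0. Stack: []
LOAD_FAST r → push -1. Stack: [-1]
LOAD_CONST → push 2. Stack: [-1, 2]
BINARY_OP << → -1 << 2 = -4. Stack: [-4]
LOAD_CONST → push 12. Stack: [-4, 12]
LOAD_FAST b → push -7. Stack: [-4, 12, -7]
BINARY_OP - → 12 - -7 = 19. Stack: [-4, 19]
BINARY_OP * → -4 * 19 = -76. Stack: [-76]
STORE_FAST v → v=-76. Stack: []
LOAD_FAST v → push -76. Stack: [-76]
RETURN_VALUE → return -76.

-76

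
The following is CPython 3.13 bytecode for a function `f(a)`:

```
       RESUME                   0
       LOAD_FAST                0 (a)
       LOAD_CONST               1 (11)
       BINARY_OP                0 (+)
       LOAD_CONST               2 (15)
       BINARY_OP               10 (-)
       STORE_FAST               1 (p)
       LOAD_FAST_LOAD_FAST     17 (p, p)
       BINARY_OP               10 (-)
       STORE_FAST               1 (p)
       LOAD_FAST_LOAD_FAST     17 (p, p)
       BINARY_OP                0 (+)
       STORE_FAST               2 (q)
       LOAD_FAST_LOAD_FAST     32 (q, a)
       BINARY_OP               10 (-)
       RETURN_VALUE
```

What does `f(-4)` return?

4

LOAD_FAST a → push -4. Stack: [-4]
LOAD_CONST → push 11. Stack: [-4, 11]
BINARY_OP + → -4 + 11 = 7. Stack: [7]
LOAD_CONST → push 15. Stack: [7, 15]
BINARY_OP - → 7 - 15 = -8. Stack: [-8]
STORE_FAST p → p=-8. Stack: []
LOAD_FAST_LOAD_FAST p,p → push -8,-8. Stack: [-8, -8]
BINARY_OP - → -8 - -8 = 0. Stack: [0]
STORE_FAST p → p=0. Stack: []
LOAD_FAST_LOAD_FAST p,p → push 0,0. Stack: [0, 0]
BINARY_OP + → 0 + 0 = 0. Stack: [0]
STORE_FAST q → q=0. Stack: []
LOAD_FAST_LOAD_FAST q,a → push 0,-4. Stack: [0, -4]
BINARY_OP - → 0 - -4 = 4. Stack: [4]
RETURN_VALUE → return 4.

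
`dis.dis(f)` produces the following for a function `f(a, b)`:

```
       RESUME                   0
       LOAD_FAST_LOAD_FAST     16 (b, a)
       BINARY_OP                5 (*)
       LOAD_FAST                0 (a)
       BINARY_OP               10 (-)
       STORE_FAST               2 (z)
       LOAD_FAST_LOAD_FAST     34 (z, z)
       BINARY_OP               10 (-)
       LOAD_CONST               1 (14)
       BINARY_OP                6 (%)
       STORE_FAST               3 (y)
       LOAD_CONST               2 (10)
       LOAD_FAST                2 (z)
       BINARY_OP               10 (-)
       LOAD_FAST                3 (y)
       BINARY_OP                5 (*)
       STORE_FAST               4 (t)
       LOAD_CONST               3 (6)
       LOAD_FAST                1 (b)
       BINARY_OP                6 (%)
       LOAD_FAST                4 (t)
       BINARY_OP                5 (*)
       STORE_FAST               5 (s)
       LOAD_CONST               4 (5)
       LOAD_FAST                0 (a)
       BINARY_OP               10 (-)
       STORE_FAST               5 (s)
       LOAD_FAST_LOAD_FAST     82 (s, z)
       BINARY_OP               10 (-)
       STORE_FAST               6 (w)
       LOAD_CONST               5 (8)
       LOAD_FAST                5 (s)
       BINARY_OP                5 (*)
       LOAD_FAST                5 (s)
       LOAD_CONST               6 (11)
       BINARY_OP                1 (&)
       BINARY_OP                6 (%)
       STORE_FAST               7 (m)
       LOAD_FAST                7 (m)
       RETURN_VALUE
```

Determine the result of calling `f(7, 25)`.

LOAD_FAST_LOAD_FAST b,a → push 25,7. Stack: [25, 7]
BINARY_OP * → 25 * 7 = 175. Stack: [175]
LOAD_FAST a → push 7. Stack: [175, 7]
BINARY_OP - → 175 - 7 = 168. Stack: [168]
STORE_FAST z → z=168. Stack: []
LOAD_FAST_LOAD_FAST z,z → push 168,168. Stack: [168, 168]
BINARY_OP - → 168 - 168 = 0. Stack: [0]
LOAD_CONST → push 14. Stack: [0, 14]
BINARY_OP % → 0 % 14 = 0. Stack: [0]
STORE_FAST y → y=0. Stack: []
LOAD_CONST → push 10. Stack: [10]
LOAD_FAST z → push 168. Stack: [10, 168]
BINARY_OP - → 10 - 168 = -158. Stack: [-158]
LOAD_FAST y → push 0. Stack: [-158, 0]
BINARY_OP * → -158 * 0 = 0. Stack: [0]
STORE_FAST t → t=0. Stack: []
LOAD_CONST → push 6. Stack: [6]
LOAD_FAST b → push 25. Stack: [6, 25]
BINARY_OP % → 6 % 25 = 6. Stack: [6]
LOAD_FAST t → push 0. Stack: [6, 0]
BINARY_OP * → 6 * 0 = 0. Stack: [0]
STORE_FAST s → s=0. Stack: []
LOAD_CONST → push 5. Stack: [5]
LOAD_FAST a → push 7. Stack: [5, 7]
BINARY_OP - → 5 - 7 = -2. Stack: [-2]
STORE_FAST s → s=-2. Stack: []
LOAD_FAST_LOAD_FAST s,z → push -2,168. Stack: [-2, 168]
BINARY_OP - → -2 - 168 = -170. Stack: [-170]
STORE_FAST w → w=-170. Stack: []
LOAD_CONST → push 8. Stack: [8]
LOAD_FAST s → push -2. Stack: [8, -2]
BINARY_OP * → 8 * -2 = -16. Stack: [-16]
LOAD_FAST s → push -2. Stack: [-16, -2]
LOAD_CONST → push 11. Stack: [-16, -2, 11]
BINARY_OP & → -2 & 11 = 10. Stack: [-16, 10]
BINARY_OP % → -16 % 10 = 4. Stack: [4]
STORE_FAST m → m=4. Stack: []
LOAD_FAST m → push 4. Stack: [4]
RETURN_VALUE → return 4.

4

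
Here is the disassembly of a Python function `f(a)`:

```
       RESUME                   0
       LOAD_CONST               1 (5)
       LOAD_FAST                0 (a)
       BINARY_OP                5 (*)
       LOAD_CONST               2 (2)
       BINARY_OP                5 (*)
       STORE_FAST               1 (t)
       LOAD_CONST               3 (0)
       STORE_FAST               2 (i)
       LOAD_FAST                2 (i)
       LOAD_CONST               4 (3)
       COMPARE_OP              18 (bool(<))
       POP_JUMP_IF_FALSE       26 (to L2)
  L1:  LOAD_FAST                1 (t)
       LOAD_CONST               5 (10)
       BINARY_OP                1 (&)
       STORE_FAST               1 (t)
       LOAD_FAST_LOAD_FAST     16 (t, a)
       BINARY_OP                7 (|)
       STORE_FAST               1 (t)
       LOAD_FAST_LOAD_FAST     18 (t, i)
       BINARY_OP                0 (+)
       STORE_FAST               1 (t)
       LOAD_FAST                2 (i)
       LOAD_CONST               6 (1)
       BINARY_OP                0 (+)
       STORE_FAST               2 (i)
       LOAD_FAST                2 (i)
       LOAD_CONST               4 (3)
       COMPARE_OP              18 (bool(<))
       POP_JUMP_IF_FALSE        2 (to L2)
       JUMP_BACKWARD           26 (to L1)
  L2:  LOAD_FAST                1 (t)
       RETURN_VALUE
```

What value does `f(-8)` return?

-6

LOAD_CONST → push 5
LOAD_FAST a → push -8
BINARY_OP * → 5 * -8 = -40
LOAD_CONST → push 2
BINARY_OP * → -40 * 2 = -80
STORE_FAST t → t=-80
LOAD_CONST → push 0
STORE_FAST i → i=0
LOAD_FAST i → push 0
LOAD_CONST → push 3
COMPARE_OP bool(<) → 0 vs 3 = True
POP_JUMP_IF_FALSE → pop True; no jump
LOAD_FAST t → push -80
LOAD_CONST → push 10
BINARY_OP & → -80 & 10 = 0
STORE_FAST t → t=0
LOAD_FAST_LOAD_FAST t,a → push 0,-8
BINARY_OP | → 0 | -8 = -8
STORE_FAST t → t=-8
LOAD_FAST_LOAD_FAST t,i → push -8,0
BINARY_OP + → -8 + 0 = -8
STORE_FAST t → t=-8
LOAD_FAST i → push 0
LOAD_CONST → push 1
BINARY_OP + → 0 + 1 = 1
STORE_FAST i → i=1
LOAD_FAST i → push 1
LOAD_CONST → push 3
COMPARE_OP bool(<) → 1 vs 3 = True
POP_JUMP_IF_FALSE → pop True; no jump
LOAD_FAST t → push -8
LOAD_CONST → push 10
BINARY_OP & → -8 & 10 = 8
STORE_FAST t → t=8
LOAD_FAST_LOAD_FAST t,a → push 8,-8
BINARY_OP | → 8 | -8 = -8
STORE_FAST t → t=-8
LOAD_FAST_LOAD_FAST t,i → push -8,1
BINARY_OP + → -8 + 1 = -7
STORE_FAST t → t=-7
LOAD_FAST i → push 1
LOAD_CONST → push 1
BINARY_OP + → 1 + 1 = 2
STORE_FAST i → i=2
LOAD_FAST i → push 2
LOAD_CONST → push 3
COMPARE_OP bool(<) → 2 vs 3 = True
POP_JUMP_IF_FALSE → pop True; no jump
LOAD_FAST t → push -7
LOAD_CONST → push 10
BINARY_OP & → -7 & 10 = 8
STORE_FAST t → t=8
LOAD_FAST_LOAD_FAST t,a → push 8,-8
BINARY_OP | → 8 | -8 = -8
STORE_FAST t → t=-8
LOAD_FAST_LOAD_FAST t,i → push -8,2
BINARY_OP + → -8 + 2 = -6
STORE_FAST t → t=-6
LOAD_FAST i → push 2
LOAD_CONST → push 1
BINARY_OP + → 2 + 1 = 3
STORE_FAST i → i=3
LOAD_FAST i → push 3
LOAD_CONST → push 3
COMPARE_OP bool(<) → 3 vs 3 = False
POP_JUMP_IF_FALSE → pop False; jump
LOAD_FAST t → push -6
RETURN_VALUE → return -6.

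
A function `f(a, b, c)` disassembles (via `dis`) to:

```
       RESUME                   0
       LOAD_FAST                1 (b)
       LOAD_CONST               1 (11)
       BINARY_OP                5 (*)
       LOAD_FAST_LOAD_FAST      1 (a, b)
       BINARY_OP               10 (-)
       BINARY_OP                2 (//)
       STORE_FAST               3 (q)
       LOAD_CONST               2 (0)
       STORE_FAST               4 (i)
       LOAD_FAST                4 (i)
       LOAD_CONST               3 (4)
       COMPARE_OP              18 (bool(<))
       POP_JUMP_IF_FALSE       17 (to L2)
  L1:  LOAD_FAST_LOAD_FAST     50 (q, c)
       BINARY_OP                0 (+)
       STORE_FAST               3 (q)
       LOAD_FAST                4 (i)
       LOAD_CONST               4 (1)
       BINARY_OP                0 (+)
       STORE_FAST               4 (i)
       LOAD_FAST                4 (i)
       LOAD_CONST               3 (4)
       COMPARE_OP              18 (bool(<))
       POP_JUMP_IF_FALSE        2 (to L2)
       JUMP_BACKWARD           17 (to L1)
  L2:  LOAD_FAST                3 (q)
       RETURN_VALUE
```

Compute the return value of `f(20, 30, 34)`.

103

LOAD_FAST b → push 30. Stack: [30]
LOAD_CONST → push 11. Stack: [30, 11]
BINARY_OP * → 30 * 11 = 330. Stack: [330]
LOAD_FAST_LOAD_FAST a,b → push 20,30. Stack: [330, 20, 30]
BINARY_OP - → 20 - 30 = -10. Stack: [330, -10]
BINARY_OP // → 330 // -10 = -33. Stack: [-33]
STORE_FAST q → q=-33. Stack: []
LOAD_CONST → push 0. Stack: [0]
STORE_FAST i → i=0. Stack: []
LOAD_FAST i → push 0. Stack: [0]
LOAD_CONST → push 4. Stack: [0, 4]
COMPARE_OP bool(<) → 0 vs 4 = True. Stack: [True]
POP_JUMP_IF_FALSE → pop True; no jump. Stack: []
LOAD_FAST_LOAD_FAST q,c → push -33,34. Stack: [-33, 34]
BINARY_OP + → -33 + 34 = 1. Stack: [1]
STORE_FAST q → q=1. Stack: []
LOAD_FAST i → push 0. Stack: [0]
LOAD_CONST → push 1. Stack: [0, 1]
BINARY_OP + → 0 + 1 = 1. Stack: [1]
STORE_FAST i → i=1. Stack: []
LOAD_FAST i → push 1. Stack: [1]
LOAD_CONST → push 4. Stack: [1, 4]
COMPARE_OP bool(<) → 1 vs 4 = True. Stack: [True]
POP_JUMP_IF_FALSE → pop True; no jump. Stack: []
LOAD_FAST_LOAD_FAST q,c → push 1,34. Stack: [1, 34]
BINARY_OP + → 1 + 34 = 35. Stack: [35]
STORE_FAST q → q=35. Stack: []
LOAD_FAST i → push 1. Stack: [1]
LOAD_CONST → push 1. Stack: [1, 1]
BINARY_OP + → 1 + 1 = 2. Stack: [2]
STORE_FAST i → i=2. Stack: []
LOAD_FAST i → push 2. Stack: [2]
LOAD_CONST → push 4. Stack: [2, 4]
COMPARE_OP bool(<) → 2 vs 4 = True. Stack: [True]
POP_JUMP_IF_FALSE → pop True; no jump. Stack: []
LOAD_FAST_LOAD_FAST q,c → push 35,34. Stack: [35, 34]
BINARY_OP + → 35 + 34 = 69. Stack: [69]
STORE_FAST q → q=69. Stack: []
LOAD_FAST i → push 2. Stack: [2]
LOAD_CONST → push 1. Stack: [2, 1]
BINARY_OP + → 2 + 1 = 3. Stack: [3]
STORE_FAST i → i=3. Stack: []
LOAD_FAST i → push 3. Stack: [3]
LOAD_CONST → push 4. Stack: [3, 4]
COMPARE_OP bool(<) → 3 vs 4 = True. Stack: [True]
POP_JUMP_IF_FALSE → pop True; no jump. Stack: []
LOAD_FAST_LOAD_FAST q,c → push 69,34. Stack: [69, 34]
BINARY_OP + → 69 + 34 = 103. Stack: [103]
STORE_FAST q → q=103. Stack: []
LOAD_FAST i → push 3. Stack: [3]
LOAD_CONST → push 1. Stack: [3, 1]
BINARY_OP + → 3 + 1 = 4. Stack: [4]
STORE_FAST i → i=4. Stack: []
LOAD_FAST i → push 4. Stack: [4]
LOAD_CONST → push 4. Stack: [4, 4]
COMPARE_OP bool(<) → 4 vs 4 = False. Stack: [False]
POP_JUMP_IF_FALSE → pop False; jump. Stack: []
LOAD_FAST q → push 103. Stack: [103]
RETURN_VALUE → return 103.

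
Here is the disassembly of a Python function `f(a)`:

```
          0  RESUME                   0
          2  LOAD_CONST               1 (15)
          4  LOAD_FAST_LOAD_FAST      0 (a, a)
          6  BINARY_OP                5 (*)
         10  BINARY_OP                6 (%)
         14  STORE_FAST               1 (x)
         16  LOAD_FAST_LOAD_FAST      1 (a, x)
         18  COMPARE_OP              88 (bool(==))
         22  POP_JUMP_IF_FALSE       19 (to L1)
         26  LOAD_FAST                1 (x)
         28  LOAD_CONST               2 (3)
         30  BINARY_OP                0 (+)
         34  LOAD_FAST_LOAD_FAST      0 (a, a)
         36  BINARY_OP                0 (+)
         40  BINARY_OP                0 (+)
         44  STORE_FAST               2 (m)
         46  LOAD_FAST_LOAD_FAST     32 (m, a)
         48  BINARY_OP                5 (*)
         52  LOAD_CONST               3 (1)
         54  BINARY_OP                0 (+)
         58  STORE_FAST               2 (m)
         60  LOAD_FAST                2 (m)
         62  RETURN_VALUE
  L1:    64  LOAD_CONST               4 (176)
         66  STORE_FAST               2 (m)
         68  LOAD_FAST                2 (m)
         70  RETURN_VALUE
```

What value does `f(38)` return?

176

LOAD_CONST → push 15. Stack: [15]
LOAD_FAST_LOAD_FAST a,a → push 38,38. Stack: [15, 38, 38]
BINARY_OP * → 38 * 38 = 1444. Stack: [15, 1444]
BINARY_OP % → 15 % 1444 = 15. Stack: [15]
STORE_FAST x → x=15. Stack: []
LOAD_FAST_LOAD_FAST a,x → push 38,15. Stack: [38, 15]
COMPARE_OP bool(==) → 38 vs 15 = False. Stack: [False]
POP_JUMP_IF_FALSE → pop False; jump. Stack: []
LOAD_CONST → push 176. Stack: [176]
STORE_FAST m → m=176. Stack: []
LOAD_FAST m → push 176. Stack: [176]
RETURN_VALUE → return 176.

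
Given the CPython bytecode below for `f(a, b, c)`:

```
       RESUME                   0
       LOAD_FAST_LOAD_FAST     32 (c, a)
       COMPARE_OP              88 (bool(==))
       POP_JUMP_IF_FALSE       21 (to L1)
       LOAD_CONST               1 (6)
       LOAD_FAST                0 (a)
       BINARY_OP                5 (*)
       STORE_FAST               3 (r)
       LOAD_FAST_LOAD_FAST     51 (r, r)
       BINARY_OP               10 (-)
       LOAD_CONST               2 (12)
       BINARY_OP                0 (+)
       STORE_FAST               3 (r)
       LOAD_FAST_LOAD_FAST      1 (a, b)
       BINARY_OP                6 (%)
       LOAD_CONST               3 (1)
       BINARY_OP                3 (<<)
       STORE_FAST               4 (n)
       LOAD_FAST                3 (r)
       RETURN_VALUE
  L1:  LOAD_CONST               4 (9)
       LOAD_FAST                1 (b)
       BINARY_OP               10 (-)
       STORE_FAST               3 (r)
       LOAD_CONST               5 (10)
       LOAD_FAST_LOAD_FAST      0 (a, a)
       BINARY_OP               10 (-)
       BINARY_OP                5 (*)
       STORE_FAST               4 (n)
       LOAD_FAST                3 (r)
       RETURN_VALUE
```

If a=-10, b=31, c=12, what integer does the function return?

-22

LOAD_FAST_LOAD_FAST c,a → push 12,-10. Stack: [12, -10]
COMPARE_OP bool(==) → 12 vs -10 = False. Stack: [False]
POP_JUMP_IF_FALSE → pop False; jump. Stack: []
LOAD_CONST → push 9. Stack: [9]
LOAD_FAST b → push 31. Stack: [9, 31]
BINARY_OP - → 9 - 31 = -22. Stack: [-22]
STORE_FAST r → r=-22. Stack: []
LOAD_CONST → push 10. Stack: [10]
LOAD_FAST_LOAD_FAST a,a → push -10,-10. Stack: [10, -10, -10]
BINARY_OP - → -10 - -10 = 0. Stack: [10, 0]
BINARY_OP * → 10 * 0 = 0. Stack: [0]
STORE_FAST n → n=0. Stack: []
LOAD_FAST r → push -22. Stack: [-22]
RETURN_VALUE → return -22.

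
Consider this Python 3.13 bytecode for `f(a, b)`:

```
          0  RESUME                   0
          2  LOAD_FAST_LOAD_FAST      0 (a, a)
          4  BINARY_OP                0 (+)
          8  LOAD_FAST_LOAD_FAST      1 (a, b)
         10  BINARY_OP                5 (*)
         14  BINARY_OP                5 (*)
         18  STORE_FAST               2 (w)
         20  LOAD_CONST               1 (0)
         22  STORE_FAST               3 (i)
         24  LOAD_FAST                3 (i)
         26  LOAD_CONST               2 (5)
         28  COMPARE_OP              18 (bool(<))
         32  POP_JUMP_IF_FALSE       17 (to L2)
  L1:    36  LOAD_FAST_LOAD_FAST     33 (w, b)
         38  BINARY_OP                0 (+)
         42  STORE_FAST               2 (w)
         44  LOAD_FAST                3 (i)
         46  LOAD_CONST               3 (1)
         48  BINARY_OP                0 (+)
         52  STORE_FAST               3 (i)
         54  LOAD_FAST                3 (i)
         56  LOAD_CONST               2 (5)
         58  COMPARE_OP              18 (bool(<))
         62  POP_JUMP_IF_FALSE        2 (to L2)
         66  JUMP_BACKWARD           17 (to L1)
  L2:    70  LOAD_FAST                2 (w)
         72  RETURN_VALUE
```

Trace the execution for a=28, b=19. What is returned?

LOAD_FAST_LOAD_FAST a,a → push 28,28
BINARY_OP + → 28 + 28 = 56
LOAD_FAST_LOAD_FAST a,b → push 28,19
BINARY_OP * → 28 * 19 = 532
BINARY_OP * → 56 * 532 = 29792
STORE_FAST w → w=29792
LOAD_CONST → push 0
STORE_FAST i → i=0
LOAD_FAST i → push 0
LOAD_CONST → push 5
COMPARE_OP bool(<) → 0 vs 5 = True
POP_JUMP_IF_FALSE → pop True; no jump
LOAD_FAST_LOAD_FAST w,b → push 29792,19
BINARY_OP + → 29792 + 19 = 29811
STORE_FAST w → w=29811
LOAD_FAST i → push 0
LOAD_CONST → push 1
BINARY_OP + → 0 + 1 = 1
STORE_FAST i → i=1
LOAD_FAST i → push 1
LOAD_CONST → push 5
COMPARE_OP bool(<) → 1 vs 5 = True
POP_JUMP_IF_FALSE → pop True; no jump
LOAD_FAST_LOAD_FAST w,b → push 29811,19
BINARY_OP + → 29811 + 19 = 29830
STORE_FAST w → w=29830
LOAD_FAST i → push 1
LOAD_CONST → push 1
BINARY_OP + → 1 + 1 = 2
STORE_FAST i → i=2
LOAD_FAST i → push 2
LOAD_CONST → push 5
COMPARE_OP bool(<) → 2 vs 5 = True
POP_JUMP_IF_FALSE → pop True; no jump
LOAD_FAST_LOAD_FAST w,b → push 29830,19
BINARY_OP + → 29830 + 19 = 29849
STORE_FAST w → w=29849
LOAD_FAST i → push 2
LOAD_CONST → push 1
BINARY_OP + → 2 + 1 = 3
STORE_FAST i → i=3
LOAD_FAST i → push 3
LOAD_CONST → push 5
COMPARE_OP bool(<) → 3 vs 5 = True
POP_JUMP_IF_FALSE → pop True; no jump
LOAD_FAST_LOAD_FAST w,b → push 29849,19
BINARY_OP + → 29849 + 19 = 29868
STORE_FAST w → w=29868
LOAD_FAST i → push 3
LOAD_CONST → push 1
BINARY_OP + → 3 + 1 = 4
STORE_FAST i → i=4
LOAD_FAST i → push 4
LOAD_CONST → push 5
COMPARE_OP bool(<) → 4 vs 5 = True
POP_JUMP_IF_FALSE → pop True; no jump
LOAD_FAST_LOAD_FAST w,b → push 29868,19
BINARY_OP + → 29868 + 19 = 29887
STORE_FAST w → w=29887
LOAD_FAST i → push 4
LOAD_CONST → push 1
BINARY_OP + → 4 + 1 = 5
STORE_FAST i → i=5
LOAD_FAST i → push 5
LOAD_CONST → push 5
COMPARE_OP bool(<) → 5 vs 5 = False
POP_JUMP_IF_FALSE → pop False; jump
LOAD_FAST w → push 29887
RETURN_VALUE → return 29887.

29887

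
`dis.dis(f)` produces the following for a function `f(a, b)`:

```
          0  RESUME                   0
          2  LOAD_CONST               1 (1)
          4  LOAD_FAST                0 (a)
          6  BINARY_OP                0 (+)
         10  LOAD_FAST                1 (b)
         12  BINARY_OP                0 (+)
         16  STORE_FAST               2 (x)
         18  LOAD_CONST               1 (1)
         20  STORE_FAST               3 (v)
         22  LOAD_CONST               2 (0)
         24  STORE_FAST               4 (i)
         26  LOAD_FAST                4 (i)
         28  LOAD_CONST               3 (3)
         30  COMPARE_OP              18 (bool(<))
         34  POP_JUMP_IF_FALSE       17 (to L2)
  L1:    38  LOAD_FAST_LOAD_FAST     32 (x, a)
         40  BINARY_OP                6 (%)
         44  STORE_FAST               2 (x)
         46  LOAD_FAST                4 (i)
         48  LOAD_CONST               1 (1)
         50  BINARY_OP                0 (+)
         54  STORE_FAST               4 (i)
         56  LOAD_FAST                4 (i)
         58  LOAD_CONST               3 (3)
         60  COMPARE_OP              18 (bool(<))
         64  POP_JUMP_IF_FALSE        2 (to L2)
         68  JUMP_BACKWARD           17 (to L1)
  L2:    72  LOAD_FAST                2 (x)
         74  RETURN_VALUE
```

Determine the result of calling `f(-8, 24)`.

LOAD_CONST → push 1. Stack: [1]
LOAD_FAST a → push -8. Stack: [1, -8]
BINARY_OP + → 1 + -8 = -7. Stack: [-7]
LOAD_FAST b → push 24. Stack: [-7, 24]
BINARY_OP + → -7 + 24 = 17. Stack: [17]
STORE_FAST x → x=17. Stack: []
LOAD_CONST → push 1. Stack: [1]
STORE_FAST v → v=1. Stack: []
LOAD_CONST → push 0. Stack: [0]
STORE_FAST i → i=0. Stack: []
LOAD_FAST i → push 0. Stack: [0]
LOAD_CONST → push 3. Stack: [0, 3]
COMPARE_OP bool(<) → 0 vs 3 = True. Stack: [True]
POP_JUMP_IF_FALSE → pop True; no jump. Stack: []
LOAD_FAST_LOAD_FAST x,a → push 17,-8. Stack: [17, -8]
BINARY_OP % → 17 % -8 = -7. Stack: [-7]
STORE_FAST x → x=-7. Stack: []
LOAD_FAST i → push 0. Stack: [0]
LOAD_CONST → push 1. Stack: [0, 1]
BINARY_OP + → 0 + 1 = 1. Stack: [1]
STORE_FAST i → i=1. Stack: []
LOAD_FAST i → push 1. Stack: [1]
LOAD_CONST → push 3. Stack: [1, 3]
COMPARE_OP bool(<) → 1 vs 3 = True. Stack: [True]
POP_JUMP_IF_FALSE → pop True; no jump. Stack: []
LOAD_FAST_LOAD_FAST x,a → push -7,-8. Stack: [-7, -8]
BINARY_OP % → -7 % -8 = -7. Stack: [-7]
STORE_FAST x → x=-7. Stack: []
LOAD_FAST i → push 1. Stack: [1]
LOAD_CONST → push 1. Stack: [1, 1]
BINARY_OP + → 1 + 1 = 2. Stack: [2]
STORE_FAST i → i=2. Stack: []
LOAD_FAST i → push 2. Stack: [2]
LOAD_CONST → push 3. Stack: [2, 3]
COMPARE_OP bool(<) → 2 vs 3 = True. Stack: [True]
POP_JUMP_IF_FALSE → pop True; no jump. Stack: []
LOAD_FAST_LOAD_FAST x,a → push -7,-8. Stack: [-7, -8]
BINARY_OP % → -7 % -8 = -7. Stack: [-7]
STORE_FAST x → x=-7. Stack: []
LOAD_FAST i → push 2. Stack: [2]
LOAD_CONST → push 1. Stack: [2, 1]
BINARY_OP + → 2 + 1 = 3. Stack: [3]
STORE_FAST i → i=3. Stack: []
LOAD_FAST i → push 3. Stack: [3]
LOAD_CONST → push 3. Stack: [3, 3]
COMPARE_OP bool(<) → 3 vs 3 = False. Stack: [False]
POP_JUMP_IF_FALSE → pop False; jump. Stack: []
LOAD_FAST x → push -7. Stack: [-7]
RETURN_VALUE → return -7.

-7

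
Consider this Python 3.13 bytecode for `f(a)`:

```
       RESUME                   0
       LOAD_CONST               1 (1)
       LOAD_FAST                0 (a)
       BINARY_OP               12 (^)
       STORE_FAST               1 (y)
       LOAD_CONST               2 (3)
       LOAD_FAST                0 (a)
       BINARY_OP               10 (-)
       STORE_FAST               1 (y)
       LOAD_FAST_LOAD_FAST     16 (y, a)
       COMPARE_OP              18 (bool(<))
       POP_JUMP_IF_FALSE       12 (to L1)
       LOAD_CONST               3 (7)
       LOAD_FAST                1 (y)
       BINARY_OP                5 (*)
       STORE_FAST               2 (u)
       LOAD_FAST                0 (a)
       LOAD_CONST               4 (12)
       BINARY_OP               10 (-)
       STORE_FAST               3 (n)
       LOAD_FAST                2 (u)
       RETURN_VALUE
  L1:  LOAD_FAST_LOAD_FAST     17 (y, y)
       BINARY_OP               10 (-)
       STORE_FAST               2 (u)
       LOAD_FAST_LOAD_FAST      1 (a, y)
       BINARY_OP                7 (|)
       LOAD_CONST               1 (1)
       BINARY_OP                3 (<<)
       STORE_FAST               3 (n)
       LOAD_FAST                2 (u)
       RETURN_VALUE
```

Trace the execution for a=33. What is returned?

-210

LOAD_CONST → push 1. Stack: [1]
LOAD_FAST a → push 33. Stack: [1, 33]
BINARY_OP ^ → 1 ^ 33 = 32. Stack: [32]
STORE_FAST y → y=32. Stack: []
LOAD_CONST → push 3. Stack: [3]
LOAD_FAST a → push 33. Stack: [3, 33]
BINARY_OP - → 3 - 33 = -30. Stack: [-30]
STORE_FAST y → y=-30. Stack: []
LOAD_FAST_LOAD_FAST y,a → push -30,33. Stack: [-30, 33]
COMPARE_OP bool(<) → -30 vs 33 = True. Stack: [True]
POP_JUMP_IF_FALSE → pop True; no jump. Stack: []
LOAD_CONST → push 7. Stack: [7]
LOAD_FAST y → push -30. Stack: [7, -30]
BINARY_OP * → 7 * -30 = -210. Stack: [-210]
STORE_FAST u → u=-210. Stack: []
LOAD_FAST a → push 33. Stack: [33]
LOAD_CONST → push 12. Stack: [33, 12]
BINARY_OP - → 33 - 12 = 21. Stack: [21]
STORE_FAST n → n=21. Stack: []
LOAD_FAST u → push -210. Stack: [-210]
RETURN_VALUE → return -210.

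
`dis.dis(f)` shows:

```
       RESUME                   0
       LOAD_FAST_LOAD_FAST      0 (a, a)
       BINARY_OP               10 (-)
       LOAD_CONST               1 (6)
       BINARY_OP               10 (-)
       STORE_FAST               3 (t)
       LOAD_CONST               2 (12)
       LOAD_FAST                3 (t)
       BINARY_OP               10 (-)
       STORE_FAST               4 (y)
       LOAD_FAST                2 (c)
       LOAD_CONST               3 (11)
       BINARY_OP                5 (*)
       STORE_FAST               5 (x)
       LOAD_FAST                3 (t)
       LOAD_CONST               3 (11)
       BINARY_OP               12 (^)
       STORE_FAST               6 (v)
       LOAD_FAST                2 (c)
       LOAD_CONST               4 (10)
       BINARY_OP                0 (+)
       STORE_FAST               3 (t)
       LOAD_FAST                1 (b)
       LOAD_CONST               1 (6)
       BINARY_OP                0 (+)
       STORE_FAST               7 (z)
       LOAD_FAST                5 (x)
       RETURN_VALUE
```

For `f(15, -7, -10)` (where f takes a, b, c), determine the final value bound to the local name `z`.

LOAD_FAST_LOAD_FAST a,a → push 15,15. Stack: [15, 15]
BINARY_OP - → 15 - 15 = 0. Stack: [0]
LOAD_CONST → push 6. Stack: [0, 6]
BINARY_OP - → 0 - 6 = -6. Stack: [-6]
STORE_FAST t → t=-6. Stack: []
LOAD_CONST → push 12. Stack: [12]
LOAD_FAST t → push -6. Stack: [12, -6]
BINARY_OP - → 12 - -6 = 18. Stack: [18]
STORE_FAST y → y=18. Stack: []
LOAD_FAST c → push -10. Stack: [-10]
LOAD_CONST → push 11. Stack: [-10, 11]
BINARY_OP * → -10 * 11 = -110. Stack: [-110]
STORE_FAST x → x=-110. Stack: []
LOAD_FAST t → push -6. Stack: [-6]
LOAD_CONST → push 11. Stack: [-6, 11]
BINARY_OP ^ → -6 ^ 11 = -15. Stack: [-15]
STORE_FAST v → v=-15. Stack: []
LOAD_FAST c → push -10. Stack: [-10]
LOAD_CONST → push 10. Stack: [-10, 10]
BINARY_OP + → -10 + 10 = 0. Stack: [0]
STORE_FAST t → t=0. Stack: []
LOAD_FAST b → push -7. Stack: [-7]
LOAD_CONST → push 6. Stack: [-7, 6]
BINARY_OP + → -7 + 6 = -1. Stack: [-1]
STORE_FAST z → z=-1. Stack: []
LOAD_FAST x → push -110. Stack: [-110]
RETURN_VALUE → return -110.

-1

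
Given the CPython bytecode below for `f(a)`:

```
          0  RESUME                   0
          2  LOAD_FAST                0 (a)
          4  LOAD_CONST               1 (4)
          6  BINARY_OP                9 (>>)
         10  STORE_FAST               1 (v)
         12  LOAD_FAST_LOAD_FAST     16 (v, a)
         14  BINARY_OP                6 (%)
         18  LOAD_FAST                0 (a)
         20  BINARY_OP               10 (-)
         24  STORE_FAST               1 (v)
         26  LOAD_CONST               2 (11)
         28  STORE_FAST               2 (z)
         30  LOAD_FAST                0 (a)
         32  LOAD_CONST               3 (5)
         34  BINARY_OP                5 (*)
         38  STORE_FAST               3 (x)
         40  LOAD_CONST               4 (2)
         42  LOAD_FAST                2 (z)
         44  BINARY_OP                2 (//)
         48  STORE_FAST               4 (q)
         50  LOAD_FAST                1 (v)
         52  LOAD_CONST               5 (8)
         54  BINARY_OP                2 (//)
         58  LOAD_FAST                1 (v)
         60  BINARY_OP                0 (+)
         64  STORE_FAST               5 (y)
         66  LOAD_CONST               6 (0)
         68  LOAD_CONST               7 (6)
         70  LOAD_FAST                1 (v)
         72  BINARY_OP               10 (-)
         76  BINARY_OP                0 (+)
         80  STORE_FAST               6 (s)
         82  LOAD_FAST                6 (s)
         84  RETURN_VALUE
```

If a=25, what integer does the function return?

30

LOAD_FAST a → push 25. Stack: [25]
LOAD_CONST → push 4. Stack: [25, 4]
BINARY_OP >> → 25 >> 4 = 1. Stack: [1]
STORE_FAST v → v=1. Stack: []
LOAD_FAST_LOAD_FAST v,a → push 1,25. Stack: [1, 25]
BINARY_OP % → 1 % 25 = 1. Stack: [1]
LOAD_FAST a → push 25. Stack: [1, 25]
BINARY_OP - → 1 - 25 = -24. Stack: [-24]
STORE_FAST v → v=-24. Stack: []
LOAD_CONST → push 11. Stack: [11]
STORE_FAST z → z=11. Stack: []
LOAD_FAST a → push 25. Stack: [25]
LOAD_CONST → push 5. Stack: [25, 5]
BINARY_OP * → 25 * 5 = 125. Stack: [125]
STORE_FAST x → x=125. Stack: []
LOAD_CONST → push 2. Stack: [2]
LOAD_FAST z → push 11. Stack: [2, 11]
BINARY_OP // → 2 // 11 = 0. Stack: [0]
STORE_FAST q → q=0. Stack: []
LOAD_FAST v → push -24. Stack: [-24]
LOAD_CONST → push 8. Stack: [-24, 8]
BINARY_OP // → -24 // 8 = -3. Stack: [-3]
LOAD_FAST v → push -24. Stack: [-3, -24]
BINARY_OP + → -3 + -24 = -27. Stack: [-27]
STORE_FAST y → y=-27. Stack: []
LOAD_CONST → push 0. Stack: [0]
LOAD_CONST → push 6. Stack: [0, 6]
LOAD_FAST v → push -24. Stack: [0, 6, -24]
BINARY_OP - → 6 - -24 = 30. Stack: [0, 30]
BINARY_OP + → 0 + 30 = 30. Stack: [30]
STORE_FAST s → s=30. Stack: []
LOAD_FAST s → push 30. Stack: [30]
RETURN_VALUE → return 30.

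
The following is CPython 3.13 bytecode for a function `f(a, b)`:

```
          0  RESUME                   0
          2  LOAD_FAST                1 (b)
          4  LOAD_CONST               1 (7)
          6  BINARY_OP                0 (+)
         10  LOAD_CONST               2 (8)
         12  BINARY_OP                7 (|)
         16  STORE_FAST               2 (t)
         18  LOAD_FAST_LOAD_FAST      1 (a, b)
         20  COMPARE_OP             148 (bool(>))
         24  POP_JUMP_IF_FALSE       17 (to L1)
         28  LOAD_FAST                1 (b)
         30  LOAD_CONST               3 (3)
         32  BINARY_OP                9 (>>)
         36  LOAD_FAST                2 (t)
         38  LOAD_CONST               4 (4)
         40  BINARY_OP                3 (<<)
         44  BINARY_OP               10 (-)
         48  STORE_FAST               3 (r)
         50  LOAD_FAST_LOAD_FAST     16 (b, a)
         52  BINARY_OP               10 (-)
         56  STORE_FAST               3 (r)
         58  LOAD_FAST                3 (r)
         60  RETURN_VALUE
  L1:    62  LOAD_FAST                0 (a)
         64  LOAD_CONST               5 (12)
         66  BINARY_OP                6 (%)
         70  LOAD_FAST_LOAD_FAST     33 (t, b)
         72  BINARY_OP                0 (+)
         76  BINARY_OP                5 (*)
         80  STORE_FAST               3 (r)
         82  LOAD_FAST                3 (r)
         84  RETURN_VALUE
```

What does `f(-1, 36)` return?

869

LOAD_FAST b → push 36. Stack: [36]
LOAD_CONST → push 7. Stack: [36, 7]
BINARY_OP + → 36 + 7 = 43. Stack: [43]
LOAD_CONST → push 8. Stack: [43, 8]
BINARY_OP | → 43 | 8 = 43. Stack: [43]
STORE_FAST t → t=43. Stack: []
LOAD_FAST_LOAD_FAST a,b → push -1,36. Stack: [-1, 36]
COMPARE_OP bool(>) → -1 vs 36 = False. Stack: [False]
POP_JUMP_IF_FALSE → pop False; jump. Stack: []
LOAD_FAST a → push -1. Stack: [-1]
LOAD_CONST → push 12. Stack: [-1, 12]
BINARY_OP % → -1 % 12 = 11. Stack: [11]
LOAD_FAST_LOAD_FAST t,b → push 43,36. Stack: [11, 43, 36]
BINARY_OP + → 43 + 36 = 79. Stack: [11, 79]
BINARY_OP * → 11 * 79 = 869. Stack: [869]
STORE_FAST r → r=869. Stack: []
LOAD_FAST r → push 869. Stack: [869]
RETURN_VALUE → return 869.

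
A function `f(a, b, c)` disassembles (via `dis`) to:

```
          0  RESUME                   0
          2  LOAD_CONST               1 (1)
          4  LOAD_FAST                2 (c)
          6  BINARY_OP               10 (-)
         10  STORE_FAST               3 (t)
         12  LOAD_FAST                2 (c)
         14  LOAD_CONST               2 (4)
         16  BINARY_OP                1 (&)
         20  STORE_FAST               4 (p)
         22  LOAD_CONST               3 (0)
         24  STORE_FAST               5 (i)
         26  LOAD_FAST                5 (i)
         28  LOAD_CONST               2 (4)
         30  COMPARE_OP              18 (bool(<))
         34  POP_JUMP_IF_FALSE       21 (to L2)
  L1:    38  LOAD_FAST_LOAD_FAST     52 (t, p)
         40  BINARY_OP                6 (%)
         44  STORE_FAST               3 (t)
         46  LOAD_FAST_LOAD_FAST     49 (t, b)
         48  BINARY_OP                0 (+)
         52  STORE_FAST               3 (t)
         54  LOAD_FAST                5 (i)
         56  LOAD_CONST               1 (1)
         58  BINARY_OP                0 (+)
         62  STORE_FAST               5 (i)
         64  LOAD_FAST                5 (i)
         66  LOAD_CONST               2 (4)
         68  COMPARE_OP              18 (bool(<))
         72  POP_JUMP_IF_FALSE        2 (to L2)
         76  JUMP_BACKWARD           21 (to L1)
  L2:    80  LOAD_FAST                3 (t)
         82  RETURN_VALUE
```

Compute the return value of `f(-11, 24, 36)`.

25

LOAD_CONST → push 1
LOAD_FAST c → push 36
BINARY_OP - → 1 - 36 = -35
STORE_FAST t → t=-35
LOAD_FAST c → push 36
LOAD_CONST → push 4
BINARY_OP & → 36 & 4 = 4
STORE_FAST p → p=4
LOAD_CONST → push 0
STORE_FAST i → i=0
LOAD_FAST i → push 0
LOAD_CONST → push 4
COMPARE_OP bool(<) → 0 vs 4 = True
POP_JUMP_IF_FALSE → pop True; no jump
LOAD_FAST_LOAD_FAST t,p → push -35,4
BINARY_OP % → -35 % 4 = 1
STORE_FAST t → t=1
LOAD_FAST_LOAD_FAST t,b → push 1,24
BINARY_OP + → 1 + 24 = 25
STORE_FAST t → t=25
LOAD_FAST i → push 0
LOAD_CONST → push 1
BINARY_OP + → 0 + 1 = 1
STORE_FAST i → i=1
LOAD_FAST i → push 1
LOAD_CONST → push 4
COMPARE_OP bool(<) → 1 vs 4 = True
POP_JUMP_IF_FALSE → pop True; no jump
LOAD_FAST_LOAD_FAST t,p → push 25,4
BINARY_OP % → 25 % 4 = 1
STORE_FAST t → t=1
LOAD_FAST_LOAD_FAST t,b → push 1,24
BINARY_OP + → 1 + 24 = 25
STORE_FAST t → t=25
LOAD_FAST i → push 1
LOAD_CONST → push 1
BINARY_OP + → 1 + 1 = 2
STORE_FAST i → i=2
LOAD_FAST i → push 2
LOAD_CONST → push 4
COMPARE_OP bool(<) → 2 vs 4 = True
POP_JUMP_IF_FALSE → pop True; no jump
LOAD_FAST_LOAD_FAST t,p → push 25,4
BINARY_OP % → 25 % 4 = 1
STORE_FAST t → t=1
LOAD_FAST_LOAD_FAST t,b → push 1,24
BINARY_OP + → 1 + 24 = 25
STORE_FAST t → t=25
LOAD_FAST i → push 2
LOAD_CONST → push 1
BINARY_OP + → 2 + 1 = 3
STORE_FAST i → i=3
LOAD_FAST i → push 3
LOAD_CONST → push 4
COMPARE_OP bool(<) → 3 vs 4 = True
POP_JUMP_IF_FALSE → pop True; no jump
LOAD_FAST_LOAD_FAST t,p → push 25,4
BINARY_OP % → 25 % 4 = 1
STORE_FAST t → t=1
LOAD_FAST_LOAD_FAST t,b → push 1,24
BINARY_OP + → 1 + 24 = 25
STORE_FAST t → t=25
LOAD_FAST i → push 3
LOAD_CONST → push 1
BINARY_OP + → 3 + 1 = 4
STORE_FAST i → i=4
LOAD_FAST i → push 4
LOAD_CONST → push 4
COMPARE_OP bool(<) → 4 vs 4 = False
POP_JUMP_IF_FALSE → pop False; jump
LOAD_FAST t → push 25
RETURN_VALUE → return 25.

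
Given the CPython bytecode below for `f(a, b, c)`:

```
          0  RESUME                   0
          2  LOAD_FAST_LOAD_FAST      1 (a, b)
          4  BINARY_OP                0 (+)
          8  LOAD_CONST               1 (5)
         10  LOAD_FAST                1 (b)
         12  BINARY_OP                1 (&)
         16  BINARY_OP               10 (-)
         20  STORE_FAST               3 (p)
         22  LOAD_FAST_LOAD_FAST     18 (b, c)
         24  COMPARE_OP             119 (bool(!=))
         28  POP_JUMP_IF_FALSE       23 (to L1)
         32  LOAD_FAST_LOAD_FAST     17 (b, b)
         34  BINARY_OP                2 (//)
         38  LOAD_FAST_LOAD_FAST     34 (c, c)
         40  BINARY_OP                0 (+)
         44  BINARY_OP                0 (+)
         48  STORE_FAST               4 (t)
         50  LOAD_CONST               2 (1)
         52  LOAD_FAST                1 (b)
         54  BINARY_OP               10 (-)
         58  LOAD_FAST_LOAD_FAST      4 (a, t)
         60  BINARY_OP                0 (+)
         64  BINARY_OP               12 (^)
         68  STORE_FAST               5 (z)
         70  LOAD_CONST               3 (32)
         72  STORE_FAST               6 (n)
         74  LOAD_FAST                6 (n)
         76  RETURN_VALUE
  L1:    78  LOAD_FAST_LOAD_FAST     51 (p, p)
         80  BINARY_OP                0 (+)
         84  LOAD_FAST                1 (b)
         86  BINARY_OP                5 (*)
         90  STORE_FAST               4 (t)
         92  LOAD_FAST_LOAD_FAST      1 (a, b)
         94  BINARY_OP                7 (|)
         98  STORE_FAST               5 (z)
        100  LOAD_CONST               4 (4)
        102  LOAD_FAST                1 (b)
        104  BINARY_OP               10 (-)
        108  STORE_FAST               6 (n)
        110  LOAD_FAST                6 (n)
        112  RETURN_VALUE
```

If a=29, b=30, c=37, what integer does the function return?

32

LOAD_FAST_LOAD_FAST a,b → push 29,30. Stack: [29, 30]
BINARY_OP + → 29 + 30 = 59. Stack: [59]
LOAD_CONST → push 5. Stack: [59, 5]
LOAD_FAST b → push 30. Stack: [59, 5, 30]
BINARY_OP & → 5 & 30 = 4. Stack: [59, 4]
BINARY_OP - → 59 - 4 = 55. Stack: [55]
STORE_FAST p → p=55. Stack: []
LOAD_FAST_LOAD_FAST b,c → push 30,37. Stack: [30, 37]
COMPARE_OP bool(!=) → 30 vs 37 = True. Stack: [True]
POP_JUMP_IF_FALSE → pop True; no jump. Stack: []
LOAD_FAST_LOAD_FAST b,b → push 30,30. Stack: [30, 30]
BINARY_OP // → 30 // 30 = 1. Stack: [1]
LOAD_FAST_LOAD_FAST c,c → push 37,37. Stack: [1, 37, 37]
BINARY_OP + → 37 + 37 = 74. Stack: [1, 74]
BINARY_OP + → 1 + 74 = 75. Stack: [75]
STORE_FAST t → t=75. Stack: []
LOAD_CONST → push 1. Stack: [1]
LOAD_FAST b → push 30. Stack: [1, 30]
BINARY_OP - → 1 - 30 = -29. Stack: [-29]
LOAD_FAST_LOAD_FAST a,t → push 29,75. Stack: [-29, 29, 75]
BINARY_OP + → 29 + 75 = 104. Stack: [-29, 104]
BINARY_OP ^ → -29 ^ 104 = -117. Stack: [-117]
STORE_FAST z → z=-117. Stack: []
LOAD_CONST → push 32. Stack: [32]
STORE_FAST n → n=32. Stack: []
LOAD_FAST n → push 32. Stack: [32]
RETURN_VALUE → return 32.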